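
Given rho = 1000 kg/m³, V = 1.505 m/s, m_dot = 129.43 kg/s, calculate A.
Formula: \dot{m} = \rho A V
Substituting knowns: 129.43 = 1000·A·1.505
Solving for A: A = 129.43/(1000·1.505) = 0.086 m²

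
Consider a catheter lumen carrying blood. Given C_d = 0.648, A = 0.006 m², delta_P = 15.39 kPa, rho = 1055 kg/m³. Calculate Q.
Formula: Q = C_d A \sqrt{\frac{2 \Delta P}{\rho}}
Q = 0.648·0.006·√(2·(15.39·1000)/1055)·1000 = 21 L/s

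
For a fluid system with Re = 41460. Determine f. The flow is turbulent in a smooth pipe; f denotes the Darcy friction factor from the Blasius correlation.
Formula: f = \frac{0.316}{Re^{0.25}}
f = 0.316/41460^0.25 = 0.02215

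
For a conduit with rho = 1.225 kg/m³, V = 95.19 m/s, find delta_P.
Formula: V = \sqrt{\frac{2 \Delta P}{\rho}}
Substituting knowns: 95.19 = √(2·(delta_P·1000)/1.225)
Solving for delta_P: delta_P = 95.19²·1.225/2/1000 = 5.55 kPa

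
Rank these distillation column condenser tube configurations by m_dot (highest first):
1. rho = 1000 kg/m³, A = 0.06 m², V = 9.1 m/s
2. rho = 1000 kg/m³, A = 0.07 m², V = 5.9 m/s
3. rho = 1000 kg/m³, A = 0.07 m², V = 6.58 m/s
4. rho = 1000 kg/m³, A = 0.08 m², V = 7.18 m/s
Case 1: m_dot = 546 kg/s
Case 2: m_dot = 413 kg/s
Case 3: m_dot = 460.6 kg/s
Case 4: m_dot = 574.4 kg/s
Ranking (highest first): 4, 1, 3, 2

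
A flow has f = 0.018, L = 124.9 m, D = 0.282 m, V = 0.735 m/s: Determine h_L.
Formula: h_L = f \frac{L}{D} \frac{V^2}{2g}
h_L = 0.018·(124.9/0.282)·0.735²/(2·9.81) = 0.2195 m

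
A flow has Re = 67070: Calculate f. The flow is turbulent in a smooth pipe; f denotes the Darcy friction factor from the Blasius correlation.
Formula: f = \frac{0.316}{Re^{0.25}}
f = 0.316/67070^0.25 = 0.01964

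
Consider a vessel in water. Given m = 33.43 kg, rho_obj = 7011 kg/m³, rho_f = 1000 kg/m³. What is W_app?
Formula: W_{app} = mg\left(1 - \frac{\rho_f}{\rho_{obj}}\right)
W_app = 33.43·9.81·(1 − 1000/7011) = 281.2 N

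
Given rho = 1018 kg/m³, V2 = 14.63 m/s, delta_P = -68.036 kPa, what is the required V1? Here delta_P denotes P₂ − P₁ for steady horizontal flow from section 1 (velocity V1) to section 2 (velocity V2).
Formula: \Delta P = \frac{1}{2} \rho (V_1^2 - V_2^2)
Substituting knowns: -68.036 = 0.5·1018·(V1² − 14.63²)/1000
Solving for V1: V1 = √(14.63² + 2·(-68.036·1000)/1018) = 8.965 m/s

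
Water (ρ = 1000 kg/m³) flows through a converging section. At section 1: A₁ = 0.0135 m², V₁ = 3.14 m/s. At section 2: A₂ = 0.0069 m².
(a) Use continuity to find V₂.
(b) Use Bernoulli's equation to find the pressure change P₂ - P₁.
(a) Continuity: A₁V₁=A₂V₂ -> V₂=A₁V₁/A₂=0.0135*3.14/0.0069=6.14 m/s
(b) Bernoulli: P₂-P₁=0.5*rho*(V₁^2-V₂^2)/1000=0.5*1000*(3.14^2-6.14^2)/1000=-13.92 kPa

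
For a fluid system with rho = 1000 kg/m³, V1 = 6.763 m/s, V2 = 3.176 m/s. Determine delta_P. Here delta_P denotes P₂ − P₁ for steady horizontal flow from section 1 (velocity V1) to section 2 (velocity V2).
Formula: \Delta P = \frac{1}{2} \rho (V_1^2 - V_2^2)
delta_P = 0.5·1000·(6.763² − 3.176²)/1000 = 17.83 kPa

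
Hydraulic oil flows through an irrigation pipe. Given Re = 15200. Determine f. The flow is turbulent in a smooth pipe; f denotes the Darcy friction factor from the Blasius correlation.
Formula: f = \frac{0.316}{Re^{0.25}}
f = 0.316/15200^0.25 = 0.02846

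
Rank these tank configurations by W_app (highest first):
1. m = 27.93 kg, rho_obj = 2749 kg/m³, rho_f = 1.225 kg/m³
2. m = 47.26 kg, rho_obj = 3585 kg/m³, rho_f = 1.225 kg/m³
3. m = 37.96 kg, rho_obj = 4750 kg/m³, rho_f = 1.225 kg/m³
Case 1: W_app = 273.9 N
Case 2: W_app = 463.5 N
Case 3: W_app = 372.3 N
Ranking (highest first): 2, 3, 1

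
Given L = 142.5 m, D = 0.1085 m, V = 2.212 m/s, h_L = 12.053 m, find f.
Formula: h_L = f \frac{L}{D} \frac{V^2}{2g}
Substituting knowns: 12.053 = f·(142.5/0.1085)·2.212²/(2·9.81)
Solving for f: f = 12.053·2·9.81/((142.5/0.1085)·2.212²) = 0.0368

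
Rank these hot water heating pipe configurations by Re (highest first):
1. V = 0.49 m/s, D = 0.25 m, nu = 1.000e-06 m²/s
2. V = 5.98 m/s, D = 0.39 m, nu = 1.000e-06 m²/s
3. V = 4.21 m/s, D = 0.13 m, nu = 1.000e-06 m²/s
Case 1: Re = 122500
Case 2: Re = 2.332e+06
Case 3: Re = 547300
Ranking (highest first): 2, 3, 1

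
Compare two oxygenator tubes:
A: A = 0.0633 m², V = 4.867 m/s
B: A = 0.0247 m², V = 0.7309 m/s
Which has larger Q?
Q(A) = 308.1 L/s, Q(B) = 18.05 L/s. Answer: A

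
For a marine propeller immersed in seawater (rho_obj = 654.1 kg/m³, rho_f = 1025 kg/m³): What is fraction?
Formula: f_{sub} = \frac{\rho_{obj}}{\rho_f}
fraction = 654.1/1025 = 0.6381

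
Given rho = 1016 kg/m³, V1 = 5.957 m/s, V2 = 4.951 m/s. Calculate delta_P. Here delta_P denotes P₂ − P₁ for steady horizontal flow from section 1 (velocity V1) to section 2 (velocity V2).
Formula: \Delta P = \frac{1}{2} \rho (V_1^2 - V_2^2)
delta_P = 0.5·1016·(5.957² − 4.951²)/1000 = 5.575 kPa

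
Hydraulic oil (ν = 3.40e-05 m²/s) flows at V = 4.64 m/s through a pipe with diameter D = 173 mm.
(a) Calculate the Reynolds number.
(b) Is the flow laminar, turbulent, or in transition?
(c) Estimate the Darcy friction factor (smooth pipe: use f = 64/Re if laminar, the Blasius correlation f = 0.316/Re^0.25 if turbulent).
(a) Re = V·D/ν = 4.64·0.173/3.40e-05 = 23609
(b) Flow regime: turbulent (Re > 4000)
(c) Friction factor: f = 0.316/Re^0.25 = 0.316/23609^0.25 = 0.02549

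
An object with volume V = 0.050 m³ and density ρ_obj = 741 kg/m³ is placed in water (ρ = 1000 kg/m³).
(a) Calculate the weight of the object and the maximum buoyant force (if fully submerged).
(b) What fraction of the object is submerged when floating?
(a) W=rho_obj*g*V=741*9.81*0.050=363.5 N; F_B(max)=rho*g*V=1000*9.81*0.050=490.5 N
(b) Floating fraction=rho_obj/rho=741/1000=0.741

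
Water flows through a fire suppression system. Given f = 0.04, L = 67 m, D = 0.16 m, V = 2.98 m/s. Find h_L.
Formula: h_L = f \frac{L}{D} \frac{V^2}{2g}
h_L = 0.04·(67/0.16)·2.98²/(2·9.81) = 7.581 m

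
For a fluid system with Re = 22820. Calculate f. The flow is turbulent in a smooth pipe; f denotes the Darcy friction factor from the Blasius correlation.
Formula: f = \frac{0.316}{Re^{0.25}}
f = 0.316/22820^0.25 = 0.02571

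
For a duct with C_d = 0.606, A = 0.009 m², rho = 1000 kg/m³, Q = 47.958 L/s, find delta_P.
Formula: Q = C_d A \sqrt{\frac{2 \Delta P}{\rho}}
Substituting knowns: 47.958 = 0.606·0.009·√(2·(delta_P·1000)/1000)·1000
Solving for delta_P: delta_P = ((47.958/1000)/(0.606·0.009))²·1000/2/1000 = 38.66 kPa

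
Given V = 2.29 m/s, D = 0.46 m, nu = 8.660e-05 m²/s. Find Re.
Formula: Re = \frac{V D}{\nu}
Re = 2.29·0.46/8.660e-05 = 12164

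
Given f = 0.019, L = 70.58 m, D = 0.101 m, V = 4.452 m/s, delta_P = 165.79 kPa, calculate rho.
Formula: \Delta P = f \frac{L}{D} \frac{\rho V^2}{2}
Substituting knowns: 165.79 = 0.019·(70.58/0.101)·0.5·rho·4.452²/1000
Solving for rho: rho = (165.79·1000)/(0.019·(70.58/0.101)·0.5·4.452²) = 1260 kg/m³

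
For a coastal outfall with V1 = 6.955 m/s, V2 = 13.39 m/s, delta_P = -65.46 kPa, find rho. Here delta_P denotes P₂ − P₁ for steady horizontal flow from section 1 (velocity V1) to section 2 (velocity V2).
Formula: \Delta P = \frac{1}{2} \rho (V_1^2 - V_2^2)
Substituting knowns: -65.46 = 0.5·rho·(6.955² − 13.39²)/1000
Solving for rho: rho = 2·(-65.46·1000)/(6.955² − 13.39²) = 1000 kg/m³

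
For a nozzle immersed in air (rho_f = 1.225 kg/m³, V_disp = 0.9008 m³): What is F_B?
Formula: F_B = \rho_f g V_{disp}
F_B = 1.225·9.81·0.9008 = 10.83 N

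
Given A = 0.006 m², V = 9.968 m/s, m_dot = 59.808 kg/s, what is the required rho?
Formula: \dot{m} = \rho A V
Substituting knowns: 59.808 = rho·0.006·9.968
Solving for rho: rho = 59.808/(0.006·9.968) = 1000 kg/m³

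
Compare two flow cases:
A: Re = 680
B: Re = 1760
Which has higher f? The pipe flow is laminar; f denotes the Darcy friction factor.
f(A) = 0.09412, f(B) = 0.03636. Answer: A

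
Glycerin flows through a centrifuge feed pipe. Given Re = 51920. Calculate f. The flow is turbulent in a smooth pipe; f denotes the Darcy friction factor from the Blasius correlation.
Formula: f = \frac{0.316}{Re^{0.25}}
f = 0.316/51920^0.25 = 0.02093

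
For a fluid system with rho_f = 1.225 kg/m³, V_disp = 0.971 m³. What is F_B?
Formula: F_B = \rho_f g V_{disp}
F_B = 1.225·9.81·0.971 = 11.67 N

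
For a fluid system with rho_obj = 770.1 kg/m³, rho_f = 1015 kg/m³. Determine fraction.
Formula: f_{sub} = \frac{\rho_{obj}}{\rho_f}
fraction = 770.1/1015 = 0.7587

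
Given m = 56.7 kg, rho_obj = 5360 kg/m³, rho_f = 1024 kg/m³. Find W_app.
Formula: W_{app} = mg\left(1 - \frac{\rho_f}{\rho_{obj}}\right)
W_app = 56.7·9.81·(1 − 1024/5360) = 450 N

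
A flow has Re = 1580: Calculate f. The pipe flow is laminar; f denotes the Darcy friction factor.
Formula: f = \frac{64}{Re}
f = 64/1580 = 0.04051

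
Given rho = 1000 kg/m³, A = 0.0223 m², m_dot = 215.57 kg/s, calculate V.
Formula: \dot{m} = \rho A V
Substituting knowns: 215.57 = 1000·0.0223·V
Solving for V: V = 215.57/(1000·0.0223) = 9.667 m/s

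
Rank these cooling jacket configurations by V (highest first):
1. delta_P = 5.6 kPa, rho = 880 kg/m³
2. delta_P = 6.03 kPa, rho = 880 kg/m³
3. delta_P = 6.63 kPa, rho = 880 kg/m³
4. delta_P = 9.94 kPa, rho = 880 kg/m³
Case 1: V = 3.568 m/s
Case 2: V = 3.702 m/s
Case 3: V = 3.882 m/s
Case 4: V = 4.753 m/s
Ranking (highest first): 4, 3, 2, 1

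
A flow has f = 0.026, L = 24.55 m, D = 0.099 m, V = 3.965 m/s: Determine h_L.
Formula: h_L = f \frac{L}{D} \frac{V^2}{2g}
h_L = 0.026·(24.55/0.099)·3.965²/(2·9.81) = 5.166 m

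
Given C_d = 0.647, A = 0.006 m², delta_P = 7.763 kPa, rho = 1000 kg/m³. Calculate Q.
Formula: Q = C_d A \sqrt{\frac{2 \Delta P}{\rho}}
Q = 0.647·0.006·√(2·(7.763·1000)/1000)·1000 = 15.3 L/s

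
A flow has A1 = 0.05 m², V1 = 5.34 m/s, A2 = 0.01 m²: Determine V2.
Formula: V_2 = \frac{A_1 V_1}{A_2}
V2 = 0.05·5.34/0.01 = 26.7 m/s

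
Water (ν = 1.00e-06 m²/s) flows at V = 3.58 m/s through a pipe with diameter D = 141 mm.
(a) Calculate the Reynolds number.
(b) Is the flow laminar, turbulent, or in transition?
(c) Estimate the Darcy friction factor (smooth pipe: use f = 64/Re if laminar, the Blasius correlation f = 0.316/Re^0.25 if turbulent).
(a) Re = V·D/ν = 3.58·0.141/1.00e-06 = 504780
(b) Flow regime: turbulent (Re > 4000)
(c) Friction factor: f = 0.316/Re^0.25 = 0.316/504780^0.25 = 0.01186 (Blasius is strictly valid for Re ≲ 1e5; used here as the smooth-pipe estimate the problem specifies)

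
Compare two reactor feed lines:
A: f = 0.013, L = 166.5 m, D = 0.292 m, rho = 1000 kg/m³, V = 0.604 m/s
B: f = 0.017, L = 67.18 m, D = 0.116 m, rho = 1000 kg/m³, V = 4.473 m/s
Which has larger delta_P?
delta_P(A) = 1.352 kPa, delta_P(B) = 98.49 kPa. Answer: B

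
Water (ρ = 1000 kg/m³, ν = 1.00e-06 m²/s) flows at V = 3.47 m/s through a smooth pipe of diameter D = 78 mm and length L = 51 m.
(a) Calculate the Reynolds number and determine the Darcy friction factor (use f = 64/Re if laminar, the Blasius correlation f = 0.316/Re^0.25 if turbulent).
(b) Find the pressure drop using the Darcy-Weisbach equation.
(a) Re = V·D/ν = 3.47·0.078/1.00e-06 = 270660 → turbulent (Re > 4000); f = 0.316/Re^0.25 = 0.316/270660^0.25 = 0.013854 (Blasius is strictly valid for Re ≲ 1e5; used here as the smooth-pipe estimate the problem specifies)
(b) Darcy-Weisbach: ΔP = f·(L/D)·½ρV²/1000 = 0.013854·(51/0.078)·½·1000·3.47²/1000 = 54.54 kPa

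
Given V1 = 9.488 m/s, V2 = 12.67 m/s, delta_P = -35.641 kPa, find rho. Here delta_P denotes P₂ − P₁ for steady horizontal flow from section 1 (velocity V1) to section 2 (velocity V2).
Formula: \Delta P = \frac{1}{2} \rho (V_1^2 - V_2^2)
Substituting knowns: -35.641 = 0.5·rho·(9.488² − 12.67²)/1000
Solving for rho: rho = 2·(-35.641·1000)/(9.488² − 12.67²) = 1011 kg/m³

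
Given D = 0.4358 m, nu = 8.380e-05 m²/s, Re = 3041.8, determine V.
Formula: Re = \frac{V D}{\nu}
Substituting knowns: 3041.8 = V·0.4358/8.380e-05
Solving for V: V = 3041.8·8.380e-05/0.4358 = 0.5849 m/s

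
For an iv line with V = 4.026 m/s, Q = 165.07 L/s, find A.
Formula: Q = A V
Substituting knowns: 165.07 = A·4.026·1000
Solving for A: A = (165.07/1000)/4.026 = 0.041 m²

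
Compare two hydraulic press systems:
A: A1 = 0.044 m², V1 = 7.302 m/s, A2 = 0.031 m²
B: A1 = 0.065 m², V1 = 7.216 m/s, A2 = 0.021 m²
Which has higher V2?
V2(A) = 10.36 m/s, V2(B) = 22.34 m/s. Answer: B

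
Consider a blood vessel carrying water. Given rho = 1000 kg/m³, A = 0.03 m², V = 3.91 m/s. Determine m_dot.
Formula: \dot{m} = \rho A V
m_dot = 1000·0.03·3.91 = 117.3 kg/s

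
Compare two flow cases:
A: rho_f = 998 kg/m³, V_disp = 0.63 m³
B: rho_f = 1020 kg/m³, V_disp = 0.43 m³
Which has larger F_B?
F_B(A) = 6168 N, F_B(B) = 4303 N. Answer: A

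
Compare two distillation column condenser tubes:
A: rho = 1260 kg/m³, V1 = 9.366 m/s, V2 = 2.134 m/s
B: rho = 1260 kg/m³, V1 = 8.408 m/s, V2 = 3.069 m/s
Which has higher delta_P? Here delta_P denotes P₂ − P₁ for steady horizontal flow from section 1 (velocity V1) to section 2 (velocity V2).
delta_P(A) = 52.4 kPa, delta_P(B) = 38.6 kPa. Answer: A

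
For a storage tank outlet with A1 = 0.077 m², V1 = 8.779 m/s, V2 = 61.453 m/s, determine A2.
Formula: V_2 = \frac{A_1 V_1}{A_2}
Substituting knowns: 61.453 = 0.077·8.779/A2
Solving for A2: A2 = 0.077·8.779/61.453 = 0.011 m²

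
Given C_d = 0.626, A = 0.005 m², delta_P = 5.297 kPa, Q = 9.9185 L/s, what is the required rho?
Formula: Q = C_d A \sqrt{\frac{2 \Delta P}{\rho}}
Substituting knowns: 9.9185 = 0.626·0.005·√(2·(5.297·1000)/rho)·1000
Solving for rho: rho = 2·(5.297·1000)/((9.9185/1000)/(0.626·0.005))² = 1055 kg/m³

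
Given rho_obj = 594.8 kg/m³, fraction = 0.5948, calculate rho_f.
Formula: f_{sub} = \frac{\rho_{obj}}{\rho_f}
Substituting knowns: 0.5948 = 594.8/rho_f
Solving for rho_f: rho_f = 594.8/0.5948 = 1000 kg/m³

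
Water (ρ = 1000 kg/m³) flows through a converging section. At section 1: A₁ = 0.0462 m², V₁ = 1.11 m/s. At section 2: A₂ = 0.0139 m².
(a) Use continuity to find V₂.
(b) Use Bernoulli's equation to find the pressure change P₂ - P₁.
(a) Continuity: A₁V₁=A₂V₂ -> V₂=A₁V₁/A₂=0.0462*1.11/0.0139=3.69 m/s
(b) Bernoulli: P₂-P₁=0.5*rho*(V₁^2-V₂^2)/1000=0.5*1000*(1.11^2-3.69^2)/1000=-6.192 kPa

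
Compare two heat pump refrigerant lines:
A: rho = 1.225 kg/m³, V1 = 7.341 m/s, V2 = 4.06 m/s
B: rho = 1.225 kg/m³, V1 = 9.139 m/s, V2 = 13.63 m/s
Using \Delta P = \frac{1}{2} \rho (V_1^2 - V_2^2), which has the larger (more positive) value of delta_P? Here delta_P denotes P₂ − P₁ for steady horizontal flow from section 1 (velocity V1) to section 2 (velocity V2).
delta_P(A) = 0.02291 kPa, delta_P(B) = -0.06263 kPa. Answer: A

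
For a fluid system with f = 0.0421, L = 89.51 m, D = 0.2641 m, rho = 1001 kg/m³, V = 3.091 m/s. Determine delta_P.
Formula: \Delta P = f \frac{L}{D} \frac{\rho V^2}{2}
delta_P = 0.0421·(89.51/0.2641)·0.5·1001·3.091²/1000 = 68.23 kPa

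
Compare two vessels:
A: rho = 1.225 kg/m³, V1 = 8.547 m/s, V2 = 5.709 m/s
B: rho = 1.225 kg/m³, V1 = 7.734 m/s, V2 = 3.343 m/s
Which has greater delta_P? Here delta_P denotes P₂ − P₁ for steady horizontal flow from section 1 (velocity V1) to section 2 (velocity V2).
delta_P(A) = 0.02478 kPa, delta_P(B) = 0.02979 kPa. Answer: B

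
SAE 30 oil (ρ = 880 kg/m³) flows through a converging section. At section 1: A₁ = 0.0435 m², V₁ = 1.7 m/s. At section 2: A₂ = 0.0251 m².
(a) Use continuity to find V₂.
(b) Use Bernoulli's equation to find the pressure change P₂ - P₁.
(a) Continuity: A₁V₁=A₂V₂ -> V₂=A₁V₁/A₂=0.0435*1.7/0.0251=2.95 m/s
(b) Bernoulli: P₂-P₁=0.5*rho*(V₁^2-V₂^2)/1000=0.5*880*(1.7^2-2.95^2)/1000=-2.558 kPa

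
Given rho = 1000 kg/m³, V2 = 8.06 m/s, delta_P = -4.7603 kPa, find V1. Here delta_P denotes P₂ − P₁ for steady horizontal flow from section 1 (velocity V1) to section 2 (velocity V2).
Formula: \Delta P = \frac{1}{2} \rho (V_1^2 - V_2^2)
Substituting knowns: -4.7603 = 0.5·1000·(V1² − 8.06²)/1000
Solving for V1: V1 = √(8.06² + 2·(-4.7603·1000)/1000) = 7.446 m/s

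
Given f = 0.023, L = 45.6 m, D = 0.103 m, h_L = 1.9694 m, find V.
Formula: h_L = f \frac{L}{D} \frac{V^2}{2g}
Substituting knowns: 1.9694 = 0.023·(45.6/0.103)·V²/(2·9.81)
Solving for V: V = √(1.9694·2·9.81/(0.023·(45.6/0.103))) = 1.948 m/s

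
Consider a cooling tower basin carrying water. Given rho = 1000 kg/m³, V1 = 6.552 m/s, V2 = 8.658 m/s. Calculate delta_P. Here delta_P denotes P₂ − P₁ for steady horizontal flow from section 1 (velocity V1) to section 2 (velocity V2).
Formula: \Delta P = \frac{1}{2} \rho (V_1^2 - V_2^2)
delta_P = 0.5·1000·(6.552² − 8.658²)/1000 = -16.02 kPa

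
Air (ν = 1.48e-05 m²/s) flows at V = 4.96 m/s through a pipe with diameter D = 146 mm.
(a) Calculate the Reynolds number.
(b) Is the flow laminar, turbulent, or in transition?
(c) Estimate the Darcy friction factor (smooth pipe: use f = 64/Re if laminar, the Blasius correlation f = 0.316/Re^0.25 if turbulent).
(a) Re = V·D/ν = 4.96·0.146/1.48e-05 = 48930
(b) Flow regime: turbulent (Re > 4000)
(c) Friction factor: f = 0.316/Re^0.25 = 0.316/48930^0.25 = 0.02125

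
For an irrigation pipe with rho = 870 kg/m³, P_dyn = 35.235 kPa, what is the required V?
Formula: P_{dyn} = \frac{1}{2} \rho V^2
Substituting knowns: 35.235 = 0.5·870·V²/1000
Solving for V: V = √(2·(35.235·1000)/870) = 9 m/s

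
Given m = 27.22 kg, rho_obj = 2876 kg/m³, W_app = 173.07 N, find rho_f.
Formula: W_{app} = mg\left(1 - \frac{\rho_f}{\rho_{obj}}\right)
Substituting knowns: 173.07 = 27.22·9.81·(1 − rho_f/2876)
Solving for rho_f: rho_f = 2876·(1 − 173.07/(27.22·9.81)) = 1012 kg/m³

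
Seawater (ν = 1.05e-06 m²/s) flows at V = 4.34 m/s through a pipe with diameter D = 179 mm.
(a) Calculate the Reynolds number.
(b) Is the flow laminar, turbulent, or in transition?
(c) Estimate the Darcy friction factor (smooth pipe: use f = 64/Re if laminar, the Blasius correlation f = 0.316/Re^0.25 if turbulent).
(a) Re = V·D/ν = 4.34·0.179/1.05e-06 = 739870
(b) Flow regime: turbulent (Re > 4000)
(c) Friction factor: f = 0.316/Re^0.25 = 0.316/739870^0.25 = 0.01077 (Blasius is strictly valid for Re ≲ 1e5; used here as the smooth-pipe estimate the problem specifies)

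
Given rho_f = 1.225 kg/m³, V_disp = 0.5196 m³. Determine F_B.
Formula: F_B = \rho_f g V_{disp}
F_B = 1.225·9.81·0.5196 = 6.244 N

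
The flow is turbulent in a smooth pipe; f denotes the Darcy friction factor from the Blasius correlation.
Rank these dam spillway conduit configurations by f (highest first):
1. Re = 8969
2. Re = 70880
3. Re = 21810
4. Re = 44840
Case 1: f = 0.03247
Case 2: f = 0.01937
Case 3: f = 0.026
Case 4: f = 0.02172
Ranking (highest first): 1, 3, 4, 2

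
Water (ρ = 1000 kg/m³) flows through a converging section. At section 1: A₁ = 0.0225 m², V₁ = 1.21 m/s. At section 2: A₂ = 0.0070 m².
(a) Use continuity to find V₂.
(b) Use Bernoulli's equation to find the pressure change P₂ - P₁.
(a) Continuity: A₁V₁=A₂V₂ -> V₂=A₁V₁/A₂=0.0225*1.21/0.0070=3.89 m/s
(b) Bernoulli: P₂-P₁=0.5*rho*(V₁^2-V₂^2)/1000=0.5*1000*(1.21^2-3.89^2)/1000=-6.834 kPa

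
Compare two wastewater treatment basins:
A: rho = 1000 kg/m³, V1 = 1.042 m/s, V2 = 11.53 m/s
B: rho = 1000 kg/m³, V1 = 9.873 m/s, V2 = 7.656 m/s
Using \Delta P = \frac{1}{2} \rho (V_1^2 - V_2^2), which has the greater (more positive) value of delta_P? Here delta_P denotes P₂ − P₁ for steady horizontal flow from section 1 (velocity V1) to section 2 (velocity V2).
delta_P(A) = -65.93 kPa, delta_P(B) = 19.43 kPa. Answer: B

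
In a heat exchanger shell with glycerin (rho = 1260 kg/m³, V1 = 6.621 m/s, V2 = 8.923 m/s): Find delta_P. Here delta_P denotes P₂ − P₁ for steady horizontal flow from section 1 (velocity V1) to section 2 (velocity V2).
Formula: \Delta P = \frac{1}{2} \rho (V_1^2 - V_2^2)
delta_P = 0.5·1260·(6.621² − 8.923²)/1000 = -22.54 kPa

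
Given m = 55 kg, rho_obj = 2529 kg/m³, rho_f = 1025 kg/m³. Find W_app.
Formula: W_{app} = mg\left(1 - \frac{\rho_f}{\rho_{obj}}\right)
W_app = 55·9.81·(1 − 1025/2529) = 320.9 N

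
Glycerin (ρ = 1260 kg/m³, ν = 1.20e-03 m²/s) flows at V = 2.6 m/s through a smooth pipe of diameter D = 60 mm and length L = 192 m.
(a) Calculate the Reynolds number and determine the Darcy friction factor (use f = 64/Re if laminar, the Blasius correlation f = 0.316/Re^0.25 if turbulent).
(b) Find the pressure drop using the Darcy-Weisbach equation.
(a) Re = V·D/ν = 2.6·0.06/1.20e-03 = 130 → laminar (Re < 2300); f = 64/Re = 64/130 = 0.49231
(b) Darcy-Weisbach: ΔP = f·(L/D)·½ρV²/1000 = 0.49231·(192/0.060)·½·1260·2.6²/1000 = 6709 kPa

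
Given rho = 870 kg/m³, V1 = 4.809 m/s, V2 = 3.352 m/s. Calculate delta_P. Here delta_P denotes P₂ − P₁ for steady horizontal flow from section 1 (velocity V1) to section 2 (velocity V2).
Formula: \Delta P = \frac{1}{2} \rho (V_1^2 - V_2^2)
delta_P = 0.5·870·(4.809² − 3.352²)/1000 = 5.172 kPa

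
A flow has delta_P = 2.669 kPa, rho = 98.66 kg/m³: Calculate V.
Formula: V = \sqrt{\frac{2 \Delta P}{\rho}}
V = √(2·(2.669·1000)/98.66) = 7.356 m/s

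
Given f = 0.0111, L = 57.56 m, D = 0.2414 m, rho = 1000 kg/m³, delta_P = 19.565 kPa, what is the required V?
Formula: \Delta P = f \frac{L}{D} \frac{\rho V^2}{2}
Substituting knowns: 19.565 = 0.0111·(57.56/0.2414)·0.5·1000·V²/1000
Solving for V: V = √((19.565·1000)/(0.0111·(57.56/0.2414)·0.5·1000)) = 3.845 m/s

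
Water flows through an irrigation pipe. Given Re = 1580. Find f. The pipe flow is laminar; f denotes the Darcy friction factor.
Formula: f = \frac{64}{Re}
f = 64/1580 = 0.04051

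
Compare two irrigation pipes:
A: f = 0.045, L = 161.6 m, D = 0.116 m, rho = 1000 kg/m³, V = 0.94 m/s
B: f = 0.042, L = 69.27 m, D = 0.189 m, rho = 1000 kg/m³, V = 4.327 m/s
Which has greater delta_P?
delta_P(A) = 27.7 kPa, delta_P(B) = 144.1 kPa. Answer: B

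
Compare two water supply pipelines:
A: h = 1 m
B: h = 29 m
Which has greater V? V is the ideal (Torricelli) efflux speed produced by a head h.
V(A) = 4.429 m/s, V(B) = 23.85 m/s. Answer: B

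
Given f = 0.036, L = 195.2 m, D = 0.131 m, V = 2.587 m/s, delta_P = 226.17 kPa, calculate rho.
Formula: \Delta P = f \frac{L}{D} \frac{\rho V^2}{2}
Substituting knowns: 226.17 = 0.036·(195.2/0.131)·0.5·rho·2.587²/1000
Solving for rho: rho = (226.17·1000)/(0.036·(195.2/0.131)·0.5·2.587²) = 1260 kg/m³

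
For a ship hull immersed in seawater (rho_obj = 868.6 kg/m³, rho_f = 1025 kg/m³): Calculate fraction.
Formula: f_{sub} = \frac{\rho_{obj}}{\rho_f}
fraction = 868.6/1025 = 0.8474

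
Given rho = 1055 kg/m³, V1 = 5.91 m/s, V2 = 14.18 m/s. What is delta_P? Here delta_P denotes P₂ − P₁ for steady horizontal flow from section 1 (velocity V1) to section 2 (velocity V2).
Formula: \Delta P = \frac{1}{2} \rho (V_1^2 - V_2^2)
delta_P = 0.5·1055·(5.91² − 14.18²)/1000 = -87.64 kPa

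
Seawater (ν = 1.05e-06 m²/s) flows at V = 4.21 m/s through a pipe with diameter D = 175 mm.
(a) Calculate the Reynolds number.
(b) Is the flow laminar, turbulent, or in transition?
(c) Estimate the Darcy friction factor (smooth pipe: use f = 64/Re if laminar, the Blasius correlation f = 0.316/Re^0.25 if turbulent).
(a) Re = V·D/ν = 4.21·0.175/1.05e-06 = 701670
(b) Flow regime: turbulent (Re > 4000)
(c) Friction factor: f = 0.316/Re^0.25 = 0.316/701670^0.25 = 0.01092 (Blasius is strictly valid for Re ≲ 1e5; used here as the smooth-pipe estimate the problem specifies)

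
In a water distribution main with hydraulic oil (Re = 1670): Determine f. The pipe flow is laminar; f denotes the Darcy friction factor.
Formula: f = \frac{64}{Re}
f = 64/1670 = 0.03832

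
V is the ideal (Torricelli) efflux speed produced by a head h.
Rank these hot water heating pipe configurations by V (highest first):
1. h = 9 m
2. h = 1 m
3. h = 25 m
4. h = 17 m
Case 1: V = 13.29 m/s
Case 2: V = 4.429 m/s
Case 3: V = 22.15 m/s
Case 4: V = 18.26 m/s
Ranking (highest first): 3, 4, 1, 2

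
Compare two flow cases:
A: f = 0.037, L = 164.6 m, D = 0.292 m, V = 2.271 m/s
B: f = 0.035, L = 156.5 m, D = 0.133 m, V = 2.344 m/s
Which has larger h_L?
h_L(A) = 5.483 m, h_L(B) = 11.53 m. Answer: B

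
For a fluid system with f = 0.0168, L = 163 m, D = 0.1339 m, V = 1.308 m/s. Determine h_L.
Formula: h_L = f \frac{L}{D} \frac{V^2}{2g}
h_L = 0.0168·(163/0.1339)·1.308²/(2·9.81) = 1.783 m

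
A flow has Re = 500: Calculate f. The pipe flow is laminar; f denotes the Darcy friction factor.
Formula: f = \frac{64}{Re}
f = 64/500 = 0.128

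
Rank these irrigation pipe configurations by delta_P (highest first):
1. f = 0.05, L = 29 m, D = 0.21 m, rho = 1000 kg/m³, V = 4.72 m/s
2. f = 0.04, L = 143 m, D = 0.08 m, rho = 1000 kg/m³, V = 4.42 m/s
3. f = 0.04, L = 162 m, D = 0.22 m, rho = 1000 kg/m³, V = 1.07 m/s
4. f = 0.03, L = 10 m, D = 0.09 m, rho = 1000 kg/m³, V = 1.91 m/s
Case 1: delta_P = 76.91 kPa
Case 2: delta_P = 698.4 kPa
Case 3: delta_P = 16.86 kPa
Case 4: delta_P = 6.08 kPa
Ranking (highest first): 2, 1, 3, 4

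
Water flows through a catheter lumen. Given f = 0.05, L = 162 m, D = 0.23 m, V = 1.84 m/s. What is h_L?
Formula: h_L = f \frac{L}{D} \frac{V^2}{2g}
h_L = 0.05·(162/0.23)·1.84²/(2·9.81) = 6.077 m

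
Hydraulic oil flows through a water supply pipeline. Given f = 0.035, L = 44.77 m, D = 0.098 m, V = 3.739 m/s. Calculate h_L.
Formula: h_L = f \frac{L}{D} \frac{V^2}{2g}
h_L = 0.035·(44.77/0.098)·3.739²/(2·9.81) = 11.39 m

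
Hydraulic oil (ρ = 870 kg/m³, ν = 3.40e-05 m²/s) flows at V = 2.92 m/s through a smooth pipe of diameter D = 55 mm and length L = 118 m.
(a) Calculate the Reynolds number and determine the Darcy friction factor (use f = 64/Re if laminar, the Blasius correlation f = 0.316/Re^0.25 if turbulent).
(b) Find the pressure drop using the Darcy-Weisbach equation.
(a) Re = V·D/ν = 2.92·0.055/3.40e-05 = 4723.5 → turbulent (Re > 4000); f = 0.316/Re^0.25 = 0.316/4723.5^0.25 = 0.038117
(b) Darcy-Weisbach: ΔP = f·(L/D)·½ρV²/1000 = 0.038117·(118/0.055)·½·870·2.92²/1000 = 303.3 kPa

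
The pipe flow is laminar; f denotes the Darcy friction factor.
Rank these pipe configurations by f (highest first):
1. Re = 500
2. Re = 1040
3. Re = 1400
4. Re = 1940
Case 1: f = 0.128
Case 2: f = 0.06154
Case 3: f = 0.04571
Case 4: f = 0.03299
Ranking (highest first): 1, 2, 3, 4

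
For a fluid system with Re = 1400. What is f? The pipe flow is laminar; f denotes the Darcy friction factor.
Formula: f = \frac{64}{Re}
f = 64/1400 = 0.04571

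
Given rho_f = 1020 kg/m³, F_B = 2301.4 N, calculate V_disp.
Formula: F_B = \rho_f g V_{disp}
Substituting knowns: 2301.4 = 1020·9.81·V_disp
Solving for V_disp: V_disp = 2301.4/(1020·9.81) = 0.23 m³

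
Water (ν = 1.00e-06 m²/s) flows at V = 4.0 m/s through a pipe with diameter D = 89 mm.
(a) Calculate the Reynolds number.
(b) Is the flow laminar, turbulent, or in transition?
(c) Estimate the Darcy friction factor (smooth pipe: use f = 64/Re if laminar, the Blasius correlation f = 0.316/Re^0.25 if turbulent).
(a) Re = V·D/ν = 4.0·0.089/1.00e-06 = 356000
(b) Flow regime: turbulent (Re > 4000)
(c) Friction factor: f = 0.316/Re^0.25 = 0.316/356000^0.25 = 0.01294 (Blasius is strictly valid for Re ≲ 1e5; used here as the smooth-pipe estimate the problem specifies)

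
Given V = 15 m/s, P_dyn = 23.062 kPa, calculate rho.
Formula: P_{dyn} = \frac{1}{2} \rho V^2
Substituting knowns: 23.062 = 0.5·rho·15²/1000
Solving for rho: rho = 2·(23.062·1000)/15² = 205 kg/m³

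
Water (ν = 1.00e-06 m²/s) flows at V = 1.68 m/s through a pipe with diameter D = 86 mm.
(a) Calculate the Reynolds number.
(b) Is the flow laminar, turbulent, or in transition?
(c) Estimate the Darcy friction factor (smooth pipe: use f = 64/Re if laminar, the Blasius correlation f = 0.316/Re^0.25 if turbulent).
(a) Re = V·D/ν = 1.68·0.086/1.00e-06 = 144480
(b) Flow regime: turbulent (Re > 4000)
(c) Friction factor: f = 0.316/Re^0.25 = 0.316/144480^0.25 = 0.01621 (Blasius is strictly valid for Re ≲ 1e5; used here as the smooth-pipe estimate the problem specifies)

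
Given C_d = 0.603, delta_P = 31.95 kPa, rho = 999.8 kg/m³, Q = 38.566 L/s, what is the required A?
Formula: Q = C_d A \sqrt{\frac{2 \Delta P}{\rho}}
Substituting knowns: 38.566 = 0.603·A·√(2·(31.95·1000)/999.8)·1000
Solving for A: A = (38.566/1000)/(0.603·√(2·(31.95·1000)/999.8)) = 0.008 m²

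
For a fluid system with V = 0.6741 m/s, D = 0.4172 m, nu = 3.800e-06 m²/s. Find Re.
Formula: Re = \frac{V D}{\nu}
Re = 0.6741·0.4172/3.800e-06 = 74009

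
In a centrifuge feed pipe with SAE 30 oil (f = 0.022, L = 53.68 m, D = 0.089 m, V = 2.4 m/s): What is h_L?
Formula: h_L = f \frac{L}{D} \frac{V^2}{2g}
h_L = 0.022·(53.68/0.089)·2.4²/(2·9.81) = 3.896 m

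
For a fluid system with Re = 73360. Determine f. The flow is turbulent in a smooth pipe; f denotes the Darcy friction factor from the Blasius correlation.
Formula: f = \frac{0.316}{Re^{0.25}}
f = 0.316/73360^0.25 = 0.0192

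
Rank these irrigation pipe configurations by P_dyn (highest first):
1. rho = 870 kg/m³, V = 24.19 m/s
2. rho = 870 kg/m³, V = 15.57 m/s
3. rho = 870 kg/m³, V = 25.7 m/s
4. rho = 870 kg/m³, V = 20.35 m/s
Case 1: P_dyn = 254.5 kPa
Case 2: P_dyn = 105.5 kPa
Case 3: P_dyn = 287.3 kPa
Case 4: P_dyn = 180.1 kPa
Ranking (highest first): 3, 1, 4, 2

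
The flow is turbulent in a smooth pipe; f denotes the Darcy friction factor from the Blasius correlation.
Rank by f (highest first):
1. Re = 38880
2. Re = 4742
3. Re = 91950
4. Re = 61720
Case 1: f = 0.0225
Case 2: f = 0.03808
Case 3: f = 0.01815
Case 4: f = 0.02005
Ranking (highest first): 2, 1, 4, 3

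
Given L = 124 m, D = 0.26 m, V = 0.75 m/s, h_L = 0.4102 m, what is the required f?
Formula: h_L = f \frac{L}{D} \frac{V^2}{2g}
Substituting knowns: 0.4102 = f·(124/0.26)·0.75²/(2·9.81)
Solving for f: f = 0.4102·2·9.81/((124/0.26)·0.75²) = 0.03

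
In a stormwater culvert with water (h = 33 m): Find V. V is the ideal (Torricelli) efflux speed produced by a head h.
Formula: V = \sqrt{2 g h}
V = √(2·9.81·33) = 25.45 m/s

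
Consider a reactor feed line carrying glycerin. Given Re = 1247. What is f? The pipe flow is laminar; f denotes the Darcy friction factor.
Formula: f = \frac{64}{Re}
f = 64/1247 = 0.05132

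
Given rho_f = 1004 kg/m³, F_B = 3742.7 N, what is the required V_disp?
Formula: F_B = \rho_f g V_{disp}
Substituting knowns: 3742.7 = 1004·9.81·V_disp
Solving for V_disp: V_disp = 3742.7/(1004·9.81) = 0.38 m³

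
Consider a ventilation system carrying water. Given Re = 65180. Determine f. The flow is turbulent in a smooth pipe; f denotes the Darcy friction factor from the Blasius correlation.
Formula: f = \frac{0.316}{Re^{0.25}}
f = 0.316/65180^0.25 = 0.01978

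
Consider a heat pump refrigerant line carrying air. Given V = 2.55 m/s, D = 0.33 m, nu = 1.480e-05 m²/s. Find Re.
Formula: Re = \frac{V D}{\nu}
Re = 2.55·0.33/1.480e-05 = 56858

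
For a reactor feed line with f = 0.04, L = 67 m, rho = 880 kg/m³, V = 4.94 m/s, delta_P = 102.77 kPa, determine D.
Formula: \Delta P = f \frac{L}{D} \frac{\rho V^2}{2}
Substituting knowns: 102.77 = 0.04·(67/D)·0.5·880·4.94²/1000
Solving for D: D = 0.04·67·0.5·880·4.94²/(102.77·1000) = 0.28 m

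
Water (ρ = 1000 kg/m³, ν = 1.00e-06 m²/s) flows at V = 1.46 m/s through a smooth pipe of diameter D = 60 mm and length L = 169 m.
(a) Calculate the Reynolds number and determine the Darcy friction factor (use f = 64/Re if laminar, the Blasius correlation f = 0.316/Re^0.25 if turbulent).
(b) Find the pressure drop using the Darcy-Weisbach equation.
(a) Re = V·D/ν = 1.46·0.06/1.00e-06 = 87600 → turbulent (Re > 4000); f = 0.316/Re^0.25 = 0.316/87600^0.25 = 0.018368
(b) Darcy-Weisbach: ΔP = f·(L/D)·½ρV²/1000 = 0.018368·(169/0.060)·½·1000·1.46²/1000 = 55.14 kPa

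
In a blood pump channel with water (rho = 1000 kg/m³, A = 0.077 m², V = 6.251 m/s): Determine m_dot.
Formula: \dot{m} = \rho A V
m_dot = 1000·0.077·6.251 = 481.3 kg/s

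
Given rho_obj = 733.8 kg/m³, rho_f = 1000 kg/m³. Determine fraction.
Formula: f_{sub} = \frac{\rho_{obj}}{\rho_f}
fraction = 733.8/1000 = 0.7338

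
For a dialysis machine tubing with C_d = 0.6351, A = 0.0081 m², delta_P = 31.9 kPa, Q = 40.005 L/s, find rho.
Formula: Q = C_d A \sqrt{\frac{2 \Delta P}{\rho}}
Substituting knowns: 40.005 = 0.6351·0.0081·√(2·(31.9·1000)/rho)·1000
Solving for rho: rho = 2·(31.9·1000)/((40.005/1000)/(0.6351·0.0081))² = 1055 kg/m³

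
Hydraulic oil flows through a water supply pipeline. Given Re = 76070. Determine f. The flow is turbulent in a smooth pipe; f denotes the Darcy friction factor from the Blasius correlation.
Formula: f = \frac{0.316}{Re^{0.25}}
f = 0.316/76070^0.25 = 0.01903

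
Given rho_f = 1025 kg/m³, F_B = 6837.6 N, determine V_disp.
Formula: F_B = \rho_f g V_{disp}
Substituting knowns: 6837.6 = 1025·9.81·V_disp
Solving for V_disp: V_disp = 6837.6/(1025·9.81) = 0.68 m³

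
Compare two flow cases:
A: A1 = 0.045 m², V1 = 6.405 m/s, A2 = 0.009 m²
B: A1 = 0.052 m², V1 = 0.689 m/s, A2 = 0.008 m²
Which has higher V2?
V2(A) = 32.03 m/s, V2(B) = 4.478 m/s. Answer: A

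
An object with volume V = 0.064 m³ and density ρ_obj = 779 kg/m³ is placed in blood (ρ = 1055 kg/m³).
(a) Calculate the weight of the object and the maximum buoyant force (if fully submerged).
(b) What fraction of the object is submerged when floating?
(a) W=rho_obj*g*V=779*9.81*0.064=489.1 N; F_B(max)=rho*g*V=1055*9.81*0.064=662.4 N
(b) Floating fraction=rho_obj/rho=779/1055=0.738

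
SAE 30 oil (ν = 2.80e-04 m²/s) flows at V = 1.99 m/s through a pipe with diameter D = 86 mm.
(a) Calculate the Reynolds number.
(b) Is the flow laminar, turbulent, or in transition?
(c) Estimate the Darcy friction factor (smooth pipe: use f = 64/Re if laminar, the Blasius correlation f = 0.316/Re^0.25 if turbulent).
(a) Re = V·D/ν = 1.99·0.086/2.80e-04 = 611.21
(b) Flow regime: laminar (Re < 2300)
(c) Friction factor: f = 64/Re = 64/611.21 = 0.1047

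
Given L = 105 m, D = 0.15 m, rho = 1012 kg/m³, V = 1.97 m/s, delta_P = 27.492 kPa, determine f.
Formula: \Delta P = f \frac{L}{D} \frac{\rho V^2}{2}
Substituting knowns: 27.492 = f·(105/0.15)·0.5·1012·1.97²/1000
Solving for f: f = (27.492·1000)/((105/0.15)·0.5·1012·1.97²) = 0.02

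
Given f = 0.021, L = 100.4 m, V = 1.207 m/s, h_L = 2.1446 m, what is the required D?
Formula: h_L = f \frac{L}{D} \frac{V^2}{2g}
Substituting knowns: 2.1446 = 0.021·(100.4/D)·1.207²/(2·9.81)
Solving for D: D = 0.021·100.4·1.207²/(2·9.81·2.1446) = 0.073 m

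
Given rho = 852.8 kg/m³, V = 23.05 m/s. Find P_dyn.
Formula: P_{dyn} = \frac{1}{2} \rho V^2
P_dyn = 0.5·852.8·23.05²/1000 = 226.5 kPa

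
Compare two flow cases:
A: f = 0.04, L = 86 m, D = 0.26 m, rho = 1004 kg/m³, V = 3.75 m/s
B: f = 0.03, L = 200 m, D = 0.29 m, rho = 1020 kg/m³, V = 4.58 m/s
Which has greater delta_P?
delta_P(A) = 93.4 kPa, delta_P(B) = 221.3 kPa. Answer: B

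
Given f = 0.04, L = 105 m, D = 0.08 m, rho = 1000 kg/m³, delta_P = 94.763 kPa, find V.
Formula: \Delta P = f \frac{L}{D} \frac{\rho V^2}{2}
Substituting knowns: 94.763 = 0.04·(105/0.08)·0.5·1000·V²/1000
Solving for V: V = √((94.763·1000)/(0.04·(105/0.08)·0.5·1000)) = 1.9 m/s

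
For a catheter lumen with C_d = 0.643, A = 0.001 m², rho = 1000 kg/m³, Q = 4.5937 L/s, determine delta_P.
Formula: Q = C_d A \sqrt{\frac{2 \Delta P}{\rho}}
Substituting knowns: 4.5937 = 0.643·0.001·√(2·(delta_P·1000)/1000)·1000
Solving for delta_P: delta_P = ((4.5937/1000)/(0.643·0.001))²·1000/2/1000 = 25.52 kPa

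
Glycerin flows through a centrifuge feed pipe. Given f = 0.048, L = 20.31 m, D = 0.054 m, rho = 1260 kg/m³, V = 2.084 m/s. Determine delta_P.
Formula: \Delta P = f \frac{L}{D} \frac{\rho V^2}{2}
delta_P = 0.048·(20.31/0.054)·0.5·1260·2.084²/1000 = 49.4 kPa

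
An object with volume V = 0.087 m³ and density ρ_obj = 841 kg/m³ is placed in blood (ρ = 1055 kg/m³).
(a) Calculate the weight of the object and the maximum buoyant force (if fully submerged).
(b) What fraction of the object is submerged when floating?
(a) W=rho_obj*g*V=841*9.81*0.087=717.8 N; F_B(max)=rho*g*V=1055*9.81*0.087=900.4 N
(b) Floating fraction=rho_obj/rho=841/1055=0.797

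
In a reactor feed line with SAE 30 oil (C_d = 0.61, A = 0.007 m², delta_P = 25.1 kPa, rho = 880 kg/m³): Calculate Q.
Formula: Q = C_d A \sqrt{\frac{2 \Delta P}{\rho}}
Q = 0.61·0.007·√(2·(25.1·1000)/880)·1000 = 32.25 L/s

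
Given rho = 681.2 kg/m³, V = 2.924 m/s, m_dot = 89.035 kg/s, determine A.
Formula: \dot{m} = \rho A V
Substituting knowns: 89.035 = 681.2·A·2.924
Solving for A: A = 89.035/(681.2·2.924) = 0.0447 m²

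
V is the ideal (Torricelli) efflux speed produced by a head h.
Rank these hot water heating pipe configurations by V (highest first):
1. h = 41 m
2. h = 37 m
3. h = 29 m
Case 1: V = 28.36 m/s
Case 2: V = 26.94 m/s
Case 3: V = 23.85 m/s
Ranking (highest first): 1, 2, 3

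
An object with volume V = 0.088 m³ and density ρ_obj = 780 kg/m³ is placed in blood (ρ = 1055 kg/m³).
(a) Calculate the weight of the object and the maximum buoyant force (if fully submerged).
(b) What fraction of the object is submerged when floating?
(a) W=rho_obj*g*V=780*9.81*0.088=673.4 N; F_B(max)=rho*g*V=1055*9.81*0.088=910.8 N
(b) Floating fraction=rho_obj/rho=780/1055=0.739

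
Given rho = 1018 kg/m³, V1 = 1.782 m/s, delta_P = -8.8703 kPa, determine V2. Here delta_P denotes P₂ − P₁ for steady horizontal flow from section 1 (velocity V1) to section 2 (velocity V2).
Formula: \Delta P = \frac{1}{2} \rho (V_1^2 - V_2^2)
Substituting knowns: -8.8703 = 0.5·1018·(1.782² − V2²)/1000
Solving for V2: V2 = √(1.782² − 2·(-8.8703·1000)/1018) = 4.539 m/s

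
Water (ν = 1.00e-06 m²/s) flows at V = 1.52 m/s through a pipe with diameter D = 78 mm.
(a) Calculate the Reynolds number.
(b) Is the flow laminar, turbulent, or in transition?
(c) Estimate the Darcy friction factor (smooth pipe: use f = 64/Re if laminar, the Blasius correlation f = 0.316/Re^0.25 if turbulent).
(a) Re = V·D/ν = 1.52·0.078/1.00e-06 = 118560
(b) Flow regime: turbulent (Re > 4000)
(c) Friction factor: f = 0.316/Re^0.25 = 0.316/118560^0.25 = 0.01703 (Blasius is strictly valid for Re ≲ 1e5; used here as the smooth-pipe estimate the problem specifies)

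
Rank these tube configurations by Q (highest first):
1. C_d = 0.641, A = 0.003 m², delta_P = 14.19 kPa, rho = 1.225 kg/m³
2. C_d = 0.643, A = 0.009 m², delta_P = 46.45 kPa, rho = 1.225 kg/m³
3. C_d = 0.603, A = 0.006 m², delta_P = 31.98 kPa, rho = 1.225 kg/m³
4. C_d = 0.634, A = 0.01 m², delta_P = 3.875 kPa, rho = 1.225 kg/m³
Case 1: Q = 292.7 L/s
Case 2: Q = 1594 L/s
Case 3: Q = 826.7 L/s
Case 4: Q = 504.3 L/s
Ranking (highest first): 2, 3, 4, 1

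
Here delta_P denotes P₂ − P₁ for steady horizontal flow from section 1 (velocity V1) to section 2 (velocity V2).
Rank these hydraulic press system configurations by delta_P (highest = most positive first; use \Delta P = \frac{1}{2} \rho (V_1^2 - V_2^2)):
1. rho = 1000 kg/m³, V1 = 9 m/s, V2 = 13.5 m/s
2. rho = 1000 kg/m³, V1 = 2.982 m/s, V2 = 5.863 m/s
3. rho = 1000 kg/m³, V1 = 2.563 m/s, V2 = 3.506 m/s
Case 1: delta_P = -50.62 kPa
Case 2: delta_P = -12.74 kPa
Case 3: delta_P = -2.862 kPa
Ranking (highest first): 3, 2, 1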